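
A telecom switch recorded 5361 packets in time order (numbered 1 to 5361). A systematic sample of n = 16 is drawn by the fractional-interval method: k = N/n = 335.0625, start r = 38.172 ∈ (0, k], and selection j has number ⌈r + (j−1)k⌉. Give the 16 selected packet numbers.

j=1: r + 0k = 38.172 → ⌈·⌉ = 39
j=2: r + 1k = 373.2345 → ⌈·⌉ = 374
j=3: r + 2k = 708.297 → ⌈·⌉ = 709
j=4: r + 3k = 1043.3595 → ⌈·⌉ = 1044
j=5: r + 4k = 1378.422 → ⌈·⌉ = 1379
j=6: r + 5k = 1713.4845 → ⌈·⌉ = 1714
j=7: r + 6k = 2048.547 → ⌈·⌉ = 2049
j=8: r + 7k = 2383.6095 → ⌈·⌉ = 2384
j=9: r + 8k = 2718.672 → ⌈·⌉ = 2719
j=10: r + 9k = 3053.7345 → ⌈·⌉ = 3054
j=11: r + 10k = 3388.797 → ⌈·⌉ = 3389
j=12: r + 11k = 3723.8595 → ⌈·⌉ = 3724
j=13: r + 12k = 4058.922 → ⌈·⌉ = 4059
j=14: r + 13k = 4393.9845 → ⌈·⌉ = 4394
j=15: r + 14k = 4729.047 → ⌈·⌉ = 4730
j=16: r + 15k = 5064.1095 → ⌈·⌉ = 5065

39, 374, 709, 1044, 1379, 1714, 2049, 2384, 2719, 3054, 3389, 3724, 4059, 4394, 4730, 5065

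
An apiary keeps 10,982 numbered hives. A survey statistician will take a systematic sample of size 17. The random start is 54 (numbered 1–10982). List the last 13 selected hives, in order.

2638, 3284, 3930, 4576, 5222, 5868, 6514, 7160, 7806, 8452, 9098, 9744, 10390

k = N/n = 10982/17 = 646
5th selection = 54 + 4×646 = 2638
6th: 2638 + 646 = 3284
7th: 3284 + 646 = 3930
8th: 3930 + 646 = 4576
9th: 4576 + 646 = 5222
10th: 5222 + 646 = 5868
11th: 5868 + 646 = 6514
12th: 6514 + 646 = 7160
13th: 7160 + 646 = 7806
14th: 7806 + 646 = 8452
15th: 8452 + 646 = 9098
16th: 9098 + 646 = 9744
17th: 9744 + 646 = 10390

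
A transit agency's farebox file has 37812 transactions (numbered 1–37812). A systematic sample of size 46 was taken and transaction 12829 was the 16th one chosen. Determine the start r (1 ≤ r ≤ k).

k = 37812/46 = 822
r = 12829 − (16−1)×822 = 12829 − 12330 = 499

499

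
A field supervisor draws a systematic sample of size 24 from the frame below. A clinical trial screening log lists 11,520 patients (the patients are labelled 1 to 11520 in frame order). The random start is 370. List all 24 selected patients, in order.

370, 850, 1330, 1810, 2290, 2770, 3250, 3730, 4210, 4690, 5170, 5650, 6130, 6610, 7090, 7570, 8050, 8530, 9010, 9490, 9970, 10450, 10930, 11410

k = N/n = 11520/24 = 480
patient 1: 370
patient 2: 370 + 480 = 850
patient 3: 850 + 480 = 1330
patient 4: 1330 + 480 = 1810
patient 5: 1810 + 480 = 2290
patient 6: 2290 + 480 = 2770
patient 7: 2770 + 480 = 3250
patient 8: 3250 + 480 = 3730
patient 9: 3730 + 480 = 4210
patient 10: 4210 + 480 = 4690
patient 11: 4690 + 480 = 5170
patient 12: 5170 + 480 = 5650
patient 13: 5650 + 480 = 6130
patient 14: 6130 + 480 = 6610
patient 15: 6610 + 480 = 7090
patient 16: 7090 + 480 = 7570
patient 17: 7570 + 480 = 8050
patient 18: 8050 + 480 = 8530
patient 19: 8530 + 480 = 9010
patient 20: 9010 + 480 = 9490
patient 21: 9490 + 480 = 9970
patient 22: 9970 + 480 = 10450
patient 23: 10450 + 480 = 10930
patient 24: 10930 + 480 = 11410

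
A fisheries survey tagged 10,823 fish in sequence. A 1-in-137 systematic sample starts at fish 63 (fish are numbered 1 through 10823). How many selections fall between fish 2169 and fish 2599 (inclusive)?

3

k = 137
First selection ≥ 2169: 63 + ⌈(2169−63)/137⌉·137 = 63 + 16×137 = 2255
Last selection ≤ 2599: 63 + ⌊(2599−63)/137⌋·137 = 63 + 18×137 = 2529
Count = 18 − 16 + 1 = 3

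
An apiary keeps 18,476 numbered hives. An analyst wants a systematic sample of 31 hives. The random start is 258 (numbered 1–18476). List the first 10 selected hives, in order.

k = N/n = 18476/31 = 596
hive 1: 258
hive 2: 258 + 596 = 854
hive 3: 854 + 596 = 1450
hive 4: 1450 + 596 = 2046
hive 5: 2046 + 596 = 2642
hive 6: 2642 + 596 = 3238
hive 7: 3238 + 596 = 3834
hive 8: 3834 + 596 = 4430
hive 9: 4430 + 596 = 5026
hive 10: 5026 + 596 = 5622

258, 854, 1450, 2046, 2642, 3238, 3834, 4430, 5026, 5622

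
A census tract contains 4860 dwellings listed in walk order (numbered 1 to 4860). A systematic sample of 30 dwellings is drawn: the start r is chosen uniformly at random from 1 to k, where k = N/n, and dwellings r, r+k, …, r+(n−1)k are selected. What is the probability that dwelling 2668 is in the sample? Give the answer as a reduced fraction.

k = 4860/30 = 162.
Dwelling 2668 is selected iff r ≡ 2668 (mod 162); exactly one such r in {1,…,162}.
Inclusion probability = 1/162.

1/162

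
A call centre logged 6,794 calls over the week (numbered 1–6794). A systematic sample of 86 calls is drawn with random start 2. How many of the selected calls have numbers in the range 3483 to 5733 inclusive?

k = 6794/86 = 79
First selection ≥ 3483: 2 + ⌈(3483−2)/79⌉·79 = 2 + 45×79 = 3557
Last selection ≤ 5733: 2 + ⌊(5733−2)/79⌋·79 = 2 + 72×79 = 5690
Count = 72 − 45 + 1 = 28

28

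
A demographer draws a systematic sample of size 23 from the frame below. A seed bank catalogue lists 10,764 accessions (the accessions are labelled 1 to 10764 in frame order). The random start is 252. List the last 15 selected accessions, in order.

3996, 4464, 4932, 5400, 5868, 6336, 6804, 7272, 7740, 8208, 8676, 9144, 9612, 10080, 10548

k = N/n = 10764/23 = 468
9th selection = 252 + 8×468 = 3996
10th: 3996 + 468 = 4464
11th: 4464 + 468 = 4932
12th: 4932 + 468 = 5400
13th: 5400 + 468 = 5868
14th: 5868 + 468 = 6336
15th: 6336 + 468 = 6804
16th: 6804 + 468 = 7272
17th: 7272 + 468 = 7740
18th: 7740 + 468 = 8208
19th: 8208 + 468 = 8676
20th: 8676 + 468 = 9144
21st: 9144 + 468 = 9612
22nd: 9612 + 468 = 10080
23rd: 10080 + 468 = 10548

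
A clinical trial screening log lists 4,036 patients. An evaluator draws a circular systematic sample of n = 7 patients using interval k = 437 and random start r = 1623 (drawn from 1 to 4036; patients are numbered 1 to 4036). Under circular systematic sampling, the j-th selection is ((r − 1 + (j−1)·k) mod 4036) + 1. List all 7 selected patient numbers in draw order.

Selection 1: 1623
Selection 2: 1623 + 437 = 2060
Selection 3: 2060 + 437 = 2497
Selection 4: 2497 + 437 = 2934
Selection 5: 2934 + 437 = 3371
Selection 6: 3371 + 437 = 3808
Selection 7: 3808 + 437 = 4245 → 4245 − 4036 = 209

1623, 2060, 2497, 2934, 3371, 3808, 209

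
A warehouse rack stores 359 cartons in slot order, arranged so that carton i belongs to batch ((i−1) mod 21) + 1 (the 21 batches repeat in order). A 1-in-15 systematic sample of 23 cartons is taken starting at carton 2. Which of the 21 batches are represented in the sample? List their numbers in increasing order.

Consecutive selections differ by k = 15, so their batch numbers differ by 15 mod 21 = 15.
gcd(15, 21) = 3, so the sample visits 21/3 = 7 distinct residues mod 21.
Start 2 is batch 2; the batches hit are 2, 5, 8, 11, 14, 17, 20.

2, 5, 8, 11, 14, 17, 20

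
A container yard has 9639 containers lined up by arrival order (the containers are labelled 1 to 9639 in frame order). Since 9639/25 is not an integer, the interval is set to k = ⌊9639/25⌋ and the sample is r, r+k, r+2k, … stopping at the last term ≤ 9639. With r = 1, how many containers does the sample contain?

k = ⌊9639/25⌋ = 385
Achieved size = ⌊(9639 − 1)/385⌋ + 1 = ⌊9638/385⌋ + 1 = 25 + 1 = 26
(last selection: 1 + 25×385 = 9626 ≤ 9639; next would be 10011 > 9639)

26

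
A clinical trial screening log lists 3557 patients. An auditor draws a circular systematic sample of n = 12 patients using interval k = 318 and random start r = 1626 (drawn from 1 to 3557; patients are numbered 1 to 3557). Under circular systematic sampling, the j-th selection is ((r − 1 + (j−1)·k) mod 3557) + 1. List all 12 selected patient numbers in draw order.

Selection 1: 1626
Selection 2: 1626 + 318 = 1944
Selection 3: 1944 + 318 = 2262
Selection 4: 2262 + 318 = 2580
Selection 5: 2580 + 318 = 2898
Selection 6: 2898 + 318 = 3216
Selection 7: 3216 + 318 = 3534
Selection 8: 3534 + 318 = 3852 → 3852 − 3557 = 295
Selection 9: 295 + 318 = 613
Selection 10: 613 + 318 = 931
Selection 11: 931 + 318 = 1249
Selection 12: 1249 + 318 = 1567

1626, 1944, 2262, 2580, 2898, 3216, 3534, 295, 613, 931, 1249, 1567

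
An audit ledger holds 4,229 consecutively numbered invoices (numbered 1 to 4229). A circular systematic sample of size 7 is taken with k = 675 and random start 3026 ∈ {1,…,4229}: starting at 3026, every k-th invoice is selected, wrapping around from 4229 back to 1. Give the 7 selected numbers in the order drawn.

3026, 3701, 147, 822, 1497, 2172, 2847

Selection 1: 3026
Selection 2: 3026 + 675 = 3701
Selection 3: 3701 + 675 = 4376 → 4376 − 4229 = 147
Selection 4: 147 + 675 = 822
Selection 5: 822 + 675 = 1497
Selection 6: 1497 + 675 = 2172
Selection 7: 2172 + 675 = 2847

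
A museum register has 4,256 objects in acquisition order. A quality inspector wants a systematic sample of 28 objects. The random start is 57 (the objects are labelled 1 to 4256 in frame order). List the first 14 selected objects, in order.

57, 209, 361, 513, 665, 817, 969, 1121, 1273, 1425, 1577, 1729, 1881, 2033

k = N/n = 4256/28 = 152
object 1: 57
object 2: 57 + 152 = 209
object 3: 209 + 152 = 361
object 4: 361 + 152 = 513
object 5: 513 + 152 = 665
object 6: 665 + 152 = 817
object 7: 817 + 152 = 969
object 8: 969 + 152 = 1121
object 9: 1121 + 152 = 1273
object 10: 1273 + 152 = 1425
object 11: 1425 + 152 = 1577
object 12: 1577 + 152 = 1729
object 13: 1729 + 152 = 1881
object 14: 1881 + 152 = 2033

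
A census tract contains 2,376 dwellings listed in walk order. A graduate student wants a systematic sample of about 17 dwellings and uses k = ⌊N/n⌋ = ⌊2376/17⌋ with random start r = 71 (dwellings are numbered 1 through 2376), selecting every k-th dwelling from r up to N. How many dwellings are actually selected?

k = ⌊2376/17⌋ = 139
Achieved size = ⌊(2376 − 71)/139⌋ + 1 = ⌊2305/139⌋ + 1 = 16 + 1 = 17
(last selection: 71 + 16×139 = 2295 ≤ 2376; next would be 2434 > 2376)

17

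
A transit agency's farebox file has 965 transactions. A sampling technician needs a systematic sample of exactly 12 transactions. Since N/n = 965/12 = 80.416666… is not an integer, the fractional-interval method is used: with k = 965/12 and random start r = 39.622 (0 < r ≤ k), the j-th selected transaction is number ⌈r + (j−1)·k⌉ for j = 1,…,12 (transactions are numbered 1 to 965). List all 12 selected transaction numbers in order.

40, 121, 201, 281, 362, 442, 523, 603, 683, 764, 844, 925

j=1: r + 0k = 39.622 → ⌈·⌉ = 40
j=2: r + 1k = 120.038666… → ⌈·⌉ = 121
j=3: r + 2k = 200.455333… → ⌈·⌉ = 201
j=4: r + 3k = 280.872 → ⌈·⌉ = 281
j=5: r + 4k = 361.288666… → ⌈·⌉ = 362
j=6: r + 5k = 441.705333… → ⌈·⌉ = 442
j=7: r + 6k = 522.122 → ⌈·⌉ = 523
j=8: r + 7k = 602.538666… → ⌈·⌉ = 603
j=9: r + 8k = 682.955333… → ⌈·⌉ = 683
j=10: r + 9k = 763.372 → ⌈·⌉ = 764
j=11: r + 10k = 843.788666… → ⌈·⌉ = 844
j=12: r + 11k = 924.205333… → ⌈·⌉ = 925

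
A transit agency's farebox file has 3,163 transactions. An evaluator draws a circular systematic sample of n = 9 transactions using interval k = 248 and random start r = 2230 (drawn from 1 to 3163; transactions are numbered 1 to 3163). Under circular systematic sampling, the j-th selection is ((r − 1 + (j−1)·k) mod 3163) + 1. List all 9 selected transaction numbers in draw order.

Selection 1: 2230
Selection 2: 2230 + 248 = 2478
Selection 3: 2478 + 248 = 2726
Selection 4: 2726 + 248 = 2974
Selection 5: 2974 + 248 = 3222 → 3222 − 3163 = 59
Selection 6: 59 + 248 = 307
Selection 7: 307 + 248 = 555
Selection 8: 555 + 248 = 803
Selection 9: 803 + 248 = 1051

2230, 2478, 2726, 2974, 59, 307, 555, 803, 1051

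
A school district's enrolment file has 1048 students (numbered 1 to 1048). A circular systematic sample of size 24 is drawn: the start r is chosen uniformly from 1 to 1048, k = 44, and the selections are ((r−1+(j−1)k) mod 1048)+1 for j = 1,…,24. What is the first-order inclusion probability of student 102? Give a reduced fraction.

3/131

For each position j, as r ranges over 1…1048 the j-th selection hits every student exactly once, so student 102 is selected for exactly 24 of the 1048 starts.
Inclusion probability = 24/1048 = 3/131.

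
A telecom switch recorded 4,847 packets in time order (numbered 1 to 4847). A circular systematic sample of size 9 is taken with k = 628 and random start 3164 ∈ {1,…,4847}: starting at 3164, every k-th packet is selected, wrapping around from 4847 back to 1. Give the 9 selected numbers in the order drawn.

Selection 1: 3164
Selection 2: 3164 + 628 = 3792
Selection 3: 3792 + 628 = 4420
Selection 4: 4420 + 628 = 5048 → 5048 − 4847 = 201
Selection 5: 201 + 628 = 829
Selection 6: 829 + 628 = 1457
Selection 7: 1457 + 628 = 2085
Selection 8: 2085 + 628 = 2713
Selection 9: 2713 + 628 = 3341

3164, 3792, 4420, 201, 829, 1457, 2085, 2713, 3341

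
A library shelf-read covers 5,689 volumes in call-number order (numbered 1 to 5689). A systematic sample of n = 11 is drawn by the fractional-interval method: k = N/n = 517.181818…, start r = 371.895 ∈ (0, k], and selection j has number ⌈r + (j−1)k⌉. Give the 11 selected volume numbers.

j=1: r + 0k = 371.895 → ⌈·⌉ = 372
j=2: r + 1k = 889.076818… → ⌈·⌉ = 890
j=3: r + 2k = 1406.258636… → ⌈·⌉ = 1407
j=4: r + 3k = 1923.440454… → ⌈·⌉ = 1924
j=5: r + 4k = 2440.622272… → ⌈·⌉ = 2441
j=6: r + 5k = 2957.804090… → ⌈·⌉ = 2958
j=7: r + 6k = 3474.985909… → ⌈·⌉ = 3475
j=8: r + 7k = 3992.167727… → ⌈·⌉ = 3993
j=9: r + 8k = 4509.349545… → ⌈·⌉ = 4510
j=10: r + 9k = 5026.531363… → ⌈·⌉ = 5027
j=11: r + 10k = 5543.713181… → ⌈·⌉ = 5544

372, 890, 1407, 1924, 2441, 2958, 3475, 3993, 4510, 5027, 5544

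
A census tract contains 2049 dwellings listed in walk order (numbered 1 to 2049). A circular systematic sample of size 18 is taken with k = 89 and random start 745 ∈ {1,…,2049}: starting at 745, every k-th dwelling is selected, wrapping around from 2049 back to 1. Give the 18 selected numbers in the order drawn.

Selection 1: 745
Selection 2: 745 + 89 = 834
Selection 3: 834 + 89 = 923
Selection 4: 923 + 89 = 1012
Selection 5: 1012 + 89 = 1101
Selection 6: 1101 + 89 = 1190
Selection 7: 1190 + 89 = 1279
Selection 8: 1279 + 89 = 1368
Selection 9: 1368 + 89 = 1457
Selection 10: 1457 + 89 = 1546
Selection 11: 1546 + 89 = 1635
Selection 12: 1635 + 89 = 1724
Selection 13: 1724 + 89 = 1813
Selection 14: 1813 + 89 = 1902
Selection 15: 1902 + 89 = 1991
Selection 16: 1991 + 89 = 2080 → 2080 − 2049 = 31
Selection 17: 31 + 89 = 120
Selection 18: 120 + 89 = 209

745, 834, 923, 1012, 1101, 1190, 1279, 1368, 1457, 1546, 1635, 1724, 1813, 1902, 1991, 31, 120, 209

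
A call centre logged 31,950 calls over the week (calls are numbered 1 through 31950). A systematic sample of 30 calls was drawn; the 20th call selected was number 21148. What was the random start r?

913

k = 31950/30 = 1065
r = 21148 − (20−1)×1065 = 21148 − 20235 = 913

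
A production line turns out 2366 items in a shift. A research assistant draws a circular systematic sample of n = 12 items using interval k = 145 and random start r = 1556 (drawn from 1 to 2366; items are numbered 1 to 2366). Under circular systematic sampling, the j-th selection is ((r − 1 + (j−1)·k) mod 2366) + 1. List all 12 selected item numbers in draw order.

Selection 1: 1556
Selection 2: 1556 + 145 = 1701
Selection 3: 1701 + 145 = 1846
Selection 4: 1846 + 145 = 1991
Selection 5: 1991 + 145 = 2136
Selection 6: 2136 + 145 = 2281
Selection 7: 2281 + 145 = 2426 → 2426 − 2366 = 60
Selection 8: 60 + 145 = 205
Selection 9: 205 + 145 = 350
Selection 10: 350 + 145 = 495
Selection 11: 495 + 145 = 640
Selection 12: 640 + 145 = 785

1556, 1701, 1846, 1991, 2136, 2281, 60, 205, 350, 495, 640, 785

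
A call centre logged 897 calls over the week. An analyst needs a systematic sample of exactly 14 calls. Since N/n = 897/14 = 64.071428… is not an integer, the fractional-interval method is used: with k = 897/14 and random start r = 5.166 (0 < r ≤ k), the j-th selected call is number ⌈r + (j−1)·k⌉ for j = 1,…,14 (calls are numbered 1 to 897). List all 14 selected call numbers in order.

j=1: r + 0k = 5.166 → ⌈·⌉ = 6
j=2: r + 1k = 69.237428… → ⌈·⌉ = 70
j=3: r + 2k = 133.308857… → ⌈·⌉ = 134
j=4: r + 3k = 197.380285… → ⌈·⌉ = 198
j=5: r + 4k = 261.451714… → ⌈·⌉ = 262
j=6: r + 5k = 325.523142… → ⌈·⌉ = 326
j=7: r + 6k = 389.594571… → ⌈·⌉ = 390
j=8: r + 7k = 453.666 → ⌈·⌉ = 454
j=9: r + 8k = 517.737428… → ⌈·⌉ = 518
j=10: r + 9k = 581.808857… → ⌈·⌉ = 582
j=11: r + 10k = 645.880285… → ⌈·⌉ = 646
j=12: r + 11k = 709.951714… → ⌈·⌉ = 710
j=13: r + 12k = 774.023142… → ⌈·⌉ = 775
j=14: r + 13k = 838.094571… → ⌈·⌉ = 839

6, 70, 134, 198, 262, 326, 390, 454, 518, 582, 646, 710, 775, 839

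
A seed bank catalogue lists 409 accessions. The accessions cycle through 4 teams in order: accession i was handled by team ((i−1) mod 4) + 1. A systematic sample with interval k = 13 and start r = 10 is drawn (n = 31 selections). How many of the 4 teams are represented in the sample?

4

Consecutive selections differ by k = 13, so their team numbers differ by 13 mod 4 = 1.
gcd(13, 4) = 1, so the sample visits 4/1 = 4 distinct residues mod 4.
Start 10 is team 2; the teams hit are 1, 2, 3, 4.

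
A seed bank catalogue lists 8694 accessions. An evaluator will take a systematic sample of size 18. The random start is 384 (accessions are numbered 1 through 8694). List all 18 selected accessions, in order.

384, 867, 1350, 1833, 2316, 2799, 3282, 3765, 4248, 4731, 5214, 5697, 6180, 6663, 7146, 7629, 8112, 8595

k = N/n = 8694/18 = 483
accession 1: 384
accession 2: 384 + 483 = 867
accession 3: 867 + 483 = 1350
accession 4: 1350 + 483 = 1833
accession 5: 1833 + 483 = 2316
accession 6: 2316 + 483 = 2799
accession 7: 2799 + 483 = 3282
accession 8: 3282 + 483 = 3765
accession 9: 3765 + 483 = 4248
accession 10: 4248 + 483 = 4731
accession 11: 4731 + 483 = 5214
accession 12: 5214 + 483 = 5697
accession 13: 5697 + 483 = 6180
accession 14: 6180 + 483 = 6663
accession 15: 6663 + 483 = 7146
accession 16: 7146 + 483 = 7629
accession 17: 7629 + 483 = 8112
accession 18: 8112 + 483 = 8595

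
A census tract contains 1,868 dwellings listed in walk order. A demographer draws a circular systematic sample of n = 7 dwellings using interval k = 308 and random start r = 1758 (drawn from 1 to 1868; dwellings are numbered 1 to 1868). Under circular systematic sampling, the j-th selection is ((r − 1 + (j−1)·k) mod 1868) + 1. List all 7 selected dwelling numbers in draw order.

1758, 198, 506, 814, 1122, 1430, 1738

Selection 1: 1758
Selection 2: 1758 + 308 = 2066 → 2066 − 1868 = 198
Selection 3: 198 + 308 = 506
Selection 4: 506 + 308 = 814
Selection 5: 814 + 308 = 1122
Selection 6: 1122 + 308 = 1430
Selection 7: 1430 + 308 = 1738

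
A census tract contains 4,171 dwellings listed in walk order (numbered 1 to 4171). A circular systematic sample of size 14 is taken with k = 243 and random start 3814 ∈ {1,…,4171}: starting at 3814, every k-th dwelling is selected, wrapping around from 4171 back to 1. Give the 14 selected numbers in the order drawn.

Selection 1: 3814
Selection 2: 3814 + 243 = 4057
Selection 3: 4057 + 243 = 4300 → 4300 − 4171 = 129
Selection 4: 129 + 243 = 372
Selection 5: 372 + 243 = 615
Selection 6: 615 + 243 = 858
Selection 7: 858 + 243 = 1101
Selection 8: 1101 + 243 = 1344
Selection 9: 1344 + 243 = 1587
Selection 10: 1587 + 243 = 1830
Selection 11: 1830 + 243 = 2073
Selection 12: 2073 + 243 = 2316
Selection 13: 2316 + 243 = 2559
Selection 14: 2559 + 243 = 2802

3814, 4057, 129, 372, 615, 858, 1101, 1344, 1587, 1830, 2073, 2316, 2559, 2802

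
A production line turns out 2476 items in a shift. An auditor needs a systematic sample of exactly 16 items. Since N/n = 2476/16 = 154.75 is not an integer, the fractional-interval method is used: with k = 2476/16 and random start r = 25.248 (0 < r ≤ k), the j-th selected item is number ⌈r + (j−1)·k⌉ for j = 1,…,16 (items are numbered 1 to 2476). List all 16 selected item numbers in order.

26, 180, 335, 490, 645, 799, 954, 1109, 1264, 1418, 1573, 1728, 1883, 2037, 2192, 2347

j=1: r + 0k = 25.248 → ⌈·⌉ = 26
j=2: r + 1k = 179.998 → ⌈·⌉ = 180
j=3: r + 2k = 334.748 → ⌈·⌉ = 335
j=4: r + 3k = 489.498 → ⌈·⌉ = 490
j=5: r + 4k = 644.248 → ⌈·⌉ = 645
j=6: r + 5k = 798.998 → ⌈·⌉ = 799
j=7: r + 6k = 953.748 → ⌈·⌉ = 954
j=8: r + 7k = 1108.498 → ⌈·⌉ = 1109
j=9: r + 8k = 1263.248 → ⌈·⌉ = 1264
j=10: r + 9k = 1417.998 → ⌈·⌉ = 1418
j=11: r + 10k = 1572.748 → ⌈·⌉ = 1573
j=12: r + 11k = 1727.498 → ⌈·⌉ = 1728
j=13: r + 12k = 1882.248 → ⌈·⌉ = 1883
j=14: r + 13k = 2036.998 → ⌈·⌉ = 2037
j=15: r + 14k = 2191.748 → ⌈·⌉ = 2192
j=16: r + 15k = 2346.498 → ⌈·⌉ = 2347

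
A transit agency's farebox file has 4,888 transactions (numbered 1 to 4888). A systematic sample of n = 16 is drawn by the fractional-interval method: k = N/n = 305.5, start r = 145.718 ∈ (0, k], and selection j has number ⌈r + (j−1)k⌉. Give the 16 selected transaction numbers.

j=1: r + 0k = 145.718 → ⌈·⌉ = 146
j=2: r + 1k = 451.218 → ⌈·⌉ = 452
j=3: r + 2k = 756.718 → ⌈·⌉ = 757
j=4: r + 3k = 1062.218 → ⌈·⌉ = 1063
j=5: r + 4k = 1367.718 → ⌈·⌉ = 1368
j=6: r + 5k = 1673.218 → ⌈·⌉ = 1674
j=7: r + 6k = 1978.718 → ⌈·⌉ = 1979
j=8: r + 7k = 2284.218 → ⌈·⌉ = 2285
j=9: r + 8k = 2589.718 → ⌈·⌉ = 2590
j=10: r + 9k = 2895.218 → ⌈·⌉ = 2896
j=11: r + 10k = 3200.718 → ⌈·⌉ = 3201
j=12: r + 11k = 3506.218 → ⌈·⌉ = 3507
j=13: r + 12k = 3811.718 → ⌈·⌉ = 3812
j=14: r + 13k = 4117.218 → ⌈·⌉ = 4118
j=15: r + 14k = 4422.718 → ⌈·⌉ = 4423
j=16: r + 15k = 4728.218 → ⌈·⌉ = 4729

146, 452, 757, 1063, 1368, 1674, 1979, 2285, 2590, 2896, 3201, 3507, 3812, 4118, 4423, 4729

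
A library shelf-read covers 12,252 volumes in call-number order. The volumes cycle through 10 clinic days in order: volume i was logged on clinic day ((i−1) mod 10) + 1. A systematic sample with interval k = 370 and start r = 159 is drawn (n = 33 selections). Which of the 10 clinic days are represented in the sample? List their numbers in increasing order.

9

Consecutive selections differ by k = 370, so their clinic day numbers differ by 370 mod 10 = 0.
gcd(370, 10) = 10, so the sample visits 10/10 = 1 distinct residues mod 10.
Start 159 is clinic day 9; the clinic days hit are 9.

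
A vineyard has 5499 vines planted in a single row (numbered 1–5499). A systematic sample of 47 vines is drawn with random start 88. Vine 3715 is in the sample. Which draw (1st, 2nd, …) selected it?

k = 5499/47 = 117
position = (3715 − 88)/117 + 1 = 3627/117 + 1 = 31 + 1 = 32

32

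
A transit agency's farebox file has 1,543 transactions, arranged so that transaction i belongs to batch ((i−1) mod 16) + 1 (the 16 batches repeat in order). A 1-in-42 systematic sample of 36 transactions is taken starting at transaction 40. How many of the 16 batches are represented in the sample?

Consecutive selections differ by k = 42, so their batch numbers differ by 42 mod 16 = 10.
gcd(42, 16) = 2, so the sample visits 16/2 = 8 distinct residues mod 16.
Start 40 is batch 8; the batches hit are 2, 4, 6, 8, 10, 12, 14, 16.

8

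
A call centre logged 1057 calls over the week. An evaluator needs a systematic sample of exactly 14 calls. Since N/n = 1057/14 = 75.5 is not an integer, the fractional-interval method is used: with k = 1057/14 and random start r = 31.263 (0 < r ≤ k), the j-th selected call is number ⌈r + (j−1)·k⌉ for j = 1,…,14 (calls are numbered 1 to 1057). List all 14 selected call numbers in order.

32, 107, 183, 258, 334, 409, 485, 560, 636, 711, 787, 862, 938, 1013

j=1: r + 0k = 31.263 → ⌈·⌉ = 32
j=2: r + 1k = 106.763 → ⌈·⌉ = 107
j=3: r + 2k = 182.263 → ⌈·⌉ = 183
j=4: r + 3k = 257.763 → ⌈·⌉ = 258
j=5: r + 4k = 333.263 → ⌈·⌉ = 334
j=6: r + 5k = 408.763 → ⌈·⌉ = 409
j=7: r + 6k = 484.263 → ⌈·⌉ = 485
j=8: r + 7k = 559.763 → ⌈·⌉ = 560
j=9: r + 8k = 635.263 → ⌈·⌉ = 636
j=10: r + 9k = 710.763 → ⌈·⌉ = 711
j=11: r + 10k = 786.263 → ⌈·⌉ = 787
j=12: r + 11k = 861.763 → ⌈·⌉ = 862
j=13: r + 12k = 937.263 → ⌈·⌉ = 938
j=14: r + 13k = 1012.763 → ⌈·⌉ = 1013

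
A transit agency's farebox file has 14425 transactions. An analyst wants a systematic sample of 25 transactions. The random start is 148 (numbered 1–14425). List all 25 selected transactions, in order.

148, 725, 1302, 1879, 2456, 3033, 3610, 4187, 4764, 5341, 5918, 6495, 7072, 7649, 8226, 8803, 9380, 9957, 10534, 11111, 11688, 12265, 12842, 13419, 13996

k = N/n = 14425/25 = 577
transaction 1: 148
transaction 2: 148 + 577 = 725
transaction 3: 725 + 577 = 1302
transaction 4: 1302 + 577 = 1879
transaction 5: 1879 + 577 = 2456
transaction 6: 2456 + 577 = 3033
transaction 7: 3033 + 577 = 3610
transaction 8: 3610 + 577 = 4187
transaction 9: 4187 + 577 = 4764
transaction 10: 4764 + 577 = 5341
transaction 11: 5341 + 577 = 5918
transaction 12: 5918 + 577 = 6495
transaction 13: 6495 + 577 = 7072
transaction 14: 7072 + 577 = 7649
transaction 15: 7649 + 577 = 8226
transaction 16: 8226 + 577 = 8803
transaction 17: 8803 + 577 = 9380
transaction 18: 9380 + 577 = 9957
transaction 19: 9957 + 577 = 10534
transaction 20: 10534 + 577 = 11111
transaction 21: 11111 + 577 = 11688
transaction 22: 11688 + 577 = 12265
transaction 23: 12265 + 577 = 12842
transaction 24: 12842 + 577 = 13419
transaction 25: 13419 + 577 = 13996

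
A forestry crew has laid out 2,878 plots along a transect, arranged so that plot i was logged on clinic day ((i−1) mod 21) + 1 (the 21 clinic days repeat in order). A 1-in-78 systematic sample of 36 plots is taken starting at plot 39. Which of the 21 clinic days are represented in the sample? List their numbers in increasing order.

Consecutive selections differ by k = 78, so their clinic day numbers differ by 78 mod 21 = 15.
gcd(78, 21) = 3, so the sample visits 21/3 = 7 distinct residues mod 21.
Start 39 is clinic day 18; the clinic days hit are 3, 6, 9, 12, 15, 18, 21.

3, 6, 9, 12, 15, 18, 21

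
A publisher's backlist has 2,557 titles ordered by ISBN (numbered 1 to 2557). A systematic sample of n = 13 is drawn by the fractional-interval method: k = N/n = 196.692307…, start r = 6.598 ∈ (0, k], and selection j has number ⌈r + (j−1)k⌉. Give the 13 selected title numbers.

j=1: r + 0k = 6.598 → ⌈·⌉ = 7
j=2: r + 1k = 203.290307… → ⌈·⌉ = 204
j=3: r + 2k = 399.982615… → ⌈·⌉ = 400
j=4: r + 3k = 596.674923… → ⌈·⌉ = 597
j=5: r + 4k = 793.367230… → ⌈·⌉ = 794
j=6: r + 5k = 990.059538… → ⌈·⌉ = 991
j=7: r + 6k = 1186.751846… → ⌈·⌉ = 1187
j=8: r + 7k = 1383.444153… → ⌈·⌉ = 1384
j=9: r + 8k = 1580.136461… → ⌈·⌉ = 1581
j=10: r + 9k = 1776.828769… → ⌈·⌉ = 1777
j=11: r + 10k = 1973.521076… → ⌈·⌉ = 1974
j=12: r + 11k = 2170.213384… → ⌈·⌉ = 2171
j=13: r + 12k = 2366.905692… → ⌈·⌉ = 2367

7, 204, 400, 597, 794, 991, 1187, 1384, 1581, 1777, 1974, 2171, 2367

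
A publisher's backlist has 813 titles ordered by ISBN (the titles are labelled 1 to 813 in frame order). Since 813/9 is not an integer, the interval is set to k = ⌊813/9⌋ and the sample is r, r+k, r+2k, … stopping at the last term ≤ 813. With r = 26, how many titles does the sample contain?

k = ⌊813/9⌋ = 90
Achieved size = ⌊(813 − 26)/90⌋ + 1 = ⌊787/90⌋ + 1 = 8 + 1 = 9
(last selection: 26 + 8×90 = 746 ≤ 813; next would be 836 > 813)

9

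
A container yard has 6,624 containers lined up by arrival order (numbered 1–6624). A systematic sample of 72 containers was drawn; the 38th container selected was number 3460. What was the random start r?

56

k = 6624/72 = 92
r = 3460 − (38−1)×92 = 3460 − 3404 = 56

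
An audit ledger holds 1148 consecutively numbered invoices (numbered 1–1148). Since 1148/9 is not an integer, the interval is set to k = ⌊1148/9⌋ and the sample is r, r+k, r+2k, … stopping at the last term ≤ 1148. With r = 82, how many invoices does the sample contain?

9

k = ⌊1148/9⌋ = 127
Achieved size = ⌊(1148 − 82)/127⌋ + 1 = ⌊1066/127⌋ + 1 = 8 + 1 = 9
(last selection: 82 + 8×127 = 1098 ≤ 1148; next would be 1225 > 1148)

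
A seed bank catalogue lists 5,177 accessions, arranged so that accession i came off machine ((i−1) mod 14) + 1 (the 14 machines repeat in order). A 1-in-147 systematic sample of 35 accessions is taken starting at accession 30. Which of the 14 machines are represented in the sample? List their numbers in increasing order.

Consecutive selections differ by k = 147, so their machine numbers differ by 147 mod 14 = 7.
gcd(147, 14) = 7, so the sample visits 14/7 = 2 distinct residues mod 14.
Start 30 is machine 2; the machines hit are 2, 9.

2, 9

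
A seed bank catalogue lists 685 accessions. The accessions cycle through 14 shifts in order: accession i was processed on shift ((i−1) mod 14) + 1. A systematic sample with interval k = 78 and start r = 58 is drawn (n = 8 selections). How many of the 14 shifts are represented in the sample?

Consecutive selections differ by k = 78, so their shift numbers differ by 78 mod 14 = 8.
gcd(78, 14) = 2, so the sample visits 14/2 = 7 distinct residues mod 14.
Start 58 is shift 2; the shifts hit are 2, 4, 6, 8, 10, 12, 14.

7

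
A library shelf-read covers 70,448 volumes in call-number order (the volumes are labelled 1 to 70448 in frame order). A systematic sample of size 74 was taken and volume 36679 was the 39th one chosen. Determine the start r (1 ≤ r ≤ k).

k = 70448/74 = 952
r = 36679 − (39−1)×952 = 36679 − 36176 = 503

503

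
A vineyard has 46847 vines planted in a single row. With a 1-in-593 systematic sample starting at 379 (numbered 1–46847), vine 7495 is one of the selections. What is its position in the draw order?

k = 593
position = (7495 − 379)/593 + 1 = 7116/593 + 1 = 12 + 1 = 13

13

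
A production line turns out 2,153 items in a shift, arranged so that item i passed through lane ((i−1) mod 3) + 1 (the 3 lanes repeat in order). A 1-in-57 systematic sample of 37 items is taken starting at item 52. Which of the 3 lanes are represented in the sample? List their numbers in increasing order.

1

Consecutive selections differ by k = 57, so their lane numbers differ by 57 mod 3 = 0.
gcd(57, 3) = 3, so the sample visits 3/3 = 1 distinct residues mod 3.
Start 52 is lane 1; the lanes hit are 1.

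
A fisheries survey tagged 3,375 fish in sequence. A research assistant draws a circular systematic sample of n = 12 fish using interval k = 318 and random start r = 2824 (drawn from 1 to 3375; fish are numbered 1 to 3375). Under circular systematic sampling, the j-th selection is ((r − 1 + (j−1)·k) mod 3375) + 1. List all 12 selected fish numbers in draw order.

Selection 1: 2824
Selection 2: 2824 + 318 = 3142
Selection 3: 3142 + 318 = 3460 → 3460 − 3375 = 85
Selection 4: 85 + 318 = 403
Selection 5: 403 + 318 = 721
Selection 6: 721 + 318 = 1039
Selection 7: 1039 + 318 = 1357
Selection 8: 1357 + 318 = 1675
Selection 9: 1675 + 318 = 1993
Selection 10: 1993 + 318 = 2311
Selection 11: 2311 + 318 = 2629
Selection 12: 2629 + 318 = 2947

2824, 3142, 85, 403, 721, 1039, 1357, 1675, 1993, 2311, 2629, 2947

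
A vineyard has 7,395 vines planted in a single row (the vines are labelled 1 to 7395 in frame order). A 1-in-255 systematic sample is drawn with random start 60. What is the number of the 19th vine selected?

4650

k = 255
19th selection = r + (19−1)·k = 60 + 18×255 = 60 + 4590 = 4650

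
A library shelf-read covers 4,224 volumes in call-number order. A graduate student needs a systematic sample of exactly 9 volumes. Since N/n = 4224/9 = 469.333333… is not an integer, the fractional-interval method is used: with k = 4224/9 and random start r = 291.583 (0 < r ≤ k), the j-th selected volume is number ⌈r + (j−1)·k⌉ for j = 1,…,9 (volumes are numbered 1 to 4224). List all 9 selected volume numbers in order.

j=1: r + 0k = 291.583 → ⌈·⌉ = 292
j=2: r + 1k = 760.916333… → ⌈·⌉ = 761
j=3: r + 2k = 1230.249666… → ⌈·⌉ = 1231
j=4: r + 3k = 1699.583 → ⌈·⌉ = 1700
j=5: r + 4k = 2168.916333… → ⌈·⌉ = 2169
j=6: r + 5k = 2638.249666… → ⌈·⌉ = 2639
j=7: r + 6k = 3107.583 → ⌈·⌉ = 3108
j=8: r + 7k = 3576.916333… → ⌈·⌉ = 3577
j=9: r + 8k = 4046.249666… → ⌈·⌉ = 4047

292, 761, 1231, 1700, 2169, 2639, 3108, 3577, 4047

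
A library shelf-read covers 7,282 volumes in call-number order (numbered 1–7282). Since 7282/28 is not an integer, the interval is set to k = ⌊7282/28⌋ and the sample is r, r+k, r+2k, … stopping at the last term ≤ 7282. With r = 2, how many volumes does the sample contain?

k = ⌊7282/28⌋ = 260
Achieved size = ⌊(7282 − 2)/260⌋ + 1 = ⌊7280/260⌋ + 1 = 28 + 1 = 29
(last selection: 2 + 28×260 = 7282 ≤ 7282; next would be 7542 > 7282)

29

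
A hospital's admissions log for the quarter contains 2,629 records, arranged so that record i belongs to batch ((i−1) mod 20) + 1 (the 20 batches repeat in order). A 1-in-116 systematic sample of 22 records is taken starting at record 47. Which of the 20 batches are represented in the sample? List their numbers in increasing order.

Consecutive selections differ by k = 116, so their batch numbers differ by 116 mod 20 = 16.
gcd(116, 20) = 4, so the sample visits 20/4 = 5 distinct residues mod 20.
Start 47 is batch 7; the batches hit are 3, 7, 11, 15, 19.

3, 7, 11, 15, 19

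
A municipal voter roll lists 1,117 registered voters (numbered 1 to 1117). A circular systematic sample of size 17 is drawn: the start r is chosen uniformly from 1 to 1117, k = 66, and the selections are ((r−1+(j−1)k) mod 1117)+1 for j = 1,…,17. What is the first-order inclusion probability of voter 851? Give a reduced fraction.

For each position j, as r ranges over 1…1117 the j-th selection hits every voter exactly once, so voter 851 is selected for exactly 17 of the 1117 starts.
Inclusion probability = 17/1117.

17/1117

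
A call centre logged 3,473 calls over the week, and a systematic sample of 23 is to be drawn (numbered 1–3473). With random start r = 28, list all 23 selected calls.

k = N/n = 3473/23 = 151
call 1: 28
call 2: 28 + 151 = 179
call 3: 179 + 151 = 330
call 4: 330 + 151 = 481
call 5: 481 + 151 = 632
call 6: 632 + 151 = 783
call 7: 783 + 151 = 934
call 8: 934 + 151 = 1085
call 9: 1085 + 151 = 1236
call 10: 1236 + 151 = 1387
call 11: 1387 + 151 = 1538
call 12: 1538 + 151 = 1689
call 13: 1689 + 151 = 1840
call 14: 1840 + 151 = 1991
call 15: 1991 + 151 = 2142
call 16: 2142 + 151 = 2293
call 17: 2293 + 151 = 2444
call 18: 2444 + 151 = 2595
call 19: 2595 + 151 = 2746
call 20: 2746 + 151 = 2897
call 21: 2897 + 151 = 3048
call 22: 3048 + 151 = 3199
call 23: 3199 + 151 = 3350

28, 179, 330, 481, 632, 783, 934, 1085, 1236, 1387, 1538, 1689, 1840, 1991, 2142, 2293, 2444, 2595, 2746, 2897, 3048, 3199, 3350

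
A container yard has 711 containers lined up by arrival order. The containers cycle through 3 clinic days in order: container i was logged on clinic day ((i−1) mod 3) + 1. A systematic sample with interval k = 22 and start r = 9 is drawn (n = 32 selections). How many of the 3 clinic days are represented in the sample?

3

Consecutive selections differ by k = 22, so their clinic day numbers differ by 22 mod 3 = 1.
gcd(22, 3) = 1, so the sample visits 3/1 = 3 distinct residues mod 3.
Start 9 is clinic day 3; the clinic days hit are 1, 2, 3.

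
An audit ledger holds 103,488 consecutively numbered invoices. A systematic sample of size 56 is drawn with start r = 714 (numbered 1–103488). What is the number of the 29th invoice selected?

k = 103488/56 = 1848
29th selection = r + (29−1)·k = 714 + 28×1848 = 714 + 51744 = 52458

52458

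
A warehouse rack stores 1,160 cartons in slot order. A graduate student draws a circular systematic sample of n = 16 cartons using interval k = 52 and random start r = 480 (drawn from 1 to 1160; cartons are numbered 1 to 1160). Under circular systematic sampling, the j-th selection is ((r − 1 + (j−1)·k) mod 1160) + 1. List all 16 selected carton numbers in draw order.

480, 532, 584, 636, 688, 740, 792, 844, 896, 948, 1000, 1052, 1104, 1156, 48, 100

Selection 1: 480
Selection 2: 480 + 52 = 532
Selection 3: 532 + 52 = 584
Selection 4: 584 + 52 = 636
Selection 5: 636 + 52 = 688
Selection 6: 688 + 52 = 740
Selection 7: 740 + 52 = 792
Selection 8: 792 + 52 = 844
Selection 9: 844 + 52 = 896
Selection 10: 896 + 52 = 948
Selection 11: 948 + 52 = 1000
Selection 12: 1000 + 52 = 1052
Selection 13: 1052 + 52 = 1104
Selection 14: 1104 + 52 = 1156
Selection 15: 1156 + 52 = 1208 → 1208 − 1160 = 48
Selection 16: 48 + 52 = 100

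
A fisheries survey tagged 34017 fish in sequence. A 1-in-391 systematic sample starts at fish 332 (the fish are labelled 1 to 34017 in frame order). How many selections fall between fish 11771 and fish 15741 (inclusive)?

10

k = 391
First selection ≥ 11771: 332 + ⌈(11771−332)/391⌉·391 = 332 + 30×391 = 12062
Last selection ≤ 15741: 332 + ⌊(15741−332)/391⌋·391 = 332 + 39×391 = 15581
Count = 39 − 30 + 1 = 10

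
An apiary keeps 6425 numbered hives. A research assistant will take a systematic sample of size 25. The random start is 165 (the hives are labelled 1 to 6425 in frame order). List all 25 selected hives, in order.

k = N/n = 6425/25 = 257
hive 1: 165
hive 2: 165 + 257 = 422
hive 3: 422 + 257 = 679
hive 4: 679 + 257 = 936
hive 5: 936 + 257 = 1193
hive 6: 1193 + 257 = 1450
hive 7: 1450 + 257 = 1707
hive 8: 1707 + 257 = 1964
hive 9: 1964 + 257 = 2221
hive 10: 2221 + 257 = 2478
hive 11: 2478 + 257 = 2735
hive 12: 2735 + 257 = 2992
hive 13: 2992 + 257 = 3249
hive 14: 3249 + 257 = 3506
hive 15: 3506 + 257 = 3763
hive 16: 3763 + 257 = 4020
hive 17: 4020 + 257 = 4277
hive 18: 4277 + 257 = 4534
hive 19: 4534 + 257 = 4791
hive 20: 4791 + 257 = 5048
hive 21: 5048 + 257 = 5305
hive 22: 5305 + 257 = 5562
hive 23: 5562 + 257 = 5819
hive 24: 5819 + 257 = 6076
hive 25: 6076 + 257 = 6333

165, 422, 679, 936, 1193, 1450, 1707, 1964, 2221, 2478, 2735, 2992, 3249, 3506, 3763, 4020, 4277, 4534, 4791, 5048, 5305, 5562, 5819, 6076, 6333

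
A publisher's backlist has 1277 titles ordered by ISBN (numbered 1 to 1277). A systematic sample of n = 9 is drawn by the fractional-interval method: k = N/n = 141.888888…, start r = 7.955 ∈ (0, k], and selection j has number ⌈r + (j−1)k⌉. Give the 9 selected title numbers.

j=1: r + 0k = 7.955 → ⌈·⌉ = 8
j=2: r + 1k = 149.843888… → ⌈·⌉ = 150
j=3: r + 2k = 291.732777… → ⌈·⌉ = 292
j=4: r + 3k = 433.621666… → ⌈·⌉ = 434
j=5: r + 4k = 575.510555… → ⌈·⌉ = 576
j=6: r + 5k = 717.399444… → ⌈·⌉ = 718
j=7: r + 6k = 859.288333… → ⌈·⌉ = 860
j=8: r + 7k = 1001.177222… → ⌈·⌉ = 1002
j=9: r + 8k = 1143.066111… → ⌈·⌉ = 1144

8, 150, 292, 434, 576, 718, 860, 1002, 1144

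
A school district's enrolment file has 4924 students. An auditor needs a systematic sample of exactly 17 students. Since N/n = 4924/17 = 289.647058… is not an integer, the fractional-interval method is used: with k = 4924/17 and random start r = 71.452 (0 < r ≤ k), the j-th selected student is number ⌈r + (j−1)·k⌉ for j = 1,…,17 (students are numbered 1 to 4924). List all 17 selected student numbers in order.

72, 362, 651, 941, 1231, 1520, 1810, 2099, 2389, 2679, 2968, 3258, 3548, 3837, 4127, 4417, 4706

j=1: r + 0k = 71.452 → ⌈·⌉ = 72
j=2: r + 1k = 361.099058… → ⌈·⌉ = 362
j=3: r + 2k = 650.746117… → ⌈·⌉ = 651
j=4: r + 3k = 940.393176… → ⌈·⌉ = 941
j=5: r + 4k = 1230.040235… → ⌈·⌉ = 1231
j=6: r + 5k = 1519.687294… → ⌈·⌉ = 1520
j=7: r + 6k = 1809.334352… → ⌈·⌉ = 1810
j=8: r + 7k = 2098.981411… → ⌈·⌉ = 2099
j=9: r + 8k = 2388.628470… → ⌈·⌉ = 2389
j=10: r + 9k = 2678.275529… → ⌈·⌉ = 2679
j=11: r + 10k = 2967.922588… → ⌈·⌉ = 2968
j=12: r + 11k = 3257.569647… → ⌈·⌉ = 3258
j=13: r + 12k = 3547.216705… → ⌈·⌉ = 3548
j=14: r + 13k = 3836.863764… → ⌈·⌉ = 3837
j=15: r + 14k = 4126.510823… → ⌈·⌉ = 4127
j=16: r + 15k = 4416.157882… → ⌈·⌉ = 4417
j=17: r + 16k = 4705.804941… → ⌈·⌉ = 4706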